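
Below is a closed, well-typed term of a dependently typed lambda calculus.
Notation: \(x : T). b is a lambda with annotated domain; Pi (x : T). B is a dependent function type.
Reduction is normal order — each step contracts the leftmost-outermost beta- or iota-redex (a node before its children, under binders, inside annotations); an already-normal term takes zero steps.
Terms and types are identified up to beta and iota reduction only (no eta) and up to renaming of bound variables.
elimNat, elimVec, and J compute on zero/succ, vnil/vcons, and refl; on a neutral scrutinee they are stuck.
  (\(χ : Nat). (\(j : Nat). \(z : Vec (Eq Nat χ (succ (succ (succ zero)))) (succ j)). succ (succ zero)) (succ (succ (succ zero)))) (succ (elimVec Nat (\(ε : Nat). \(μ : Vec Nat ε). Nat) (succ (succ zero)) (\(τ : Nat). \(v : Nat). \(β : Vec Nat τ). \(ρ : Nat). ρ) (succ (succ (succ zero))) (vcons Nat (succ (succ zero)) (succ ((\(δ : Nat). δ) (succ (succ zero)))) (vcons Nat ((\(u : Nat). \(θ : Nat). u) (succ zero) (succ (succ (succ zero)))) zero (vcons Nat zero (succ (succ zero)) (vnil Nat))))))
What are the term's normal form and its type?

reduced normal form:
  \(χ : Vec (Eq Nat (succ (succ (succ zero))) (succ (succ (succ zero)))) (succ (succ (succ (succ zero))))). succ (succ zero)
the term's type:
  Pi (χ : Vec (Eq Nat (succ (succ (succ zero))) (succ (succ (succ zero)))) (succ (succ (succ (succ zero))))). Nat
observation: 18 normal-order steps separate the term from its normal form.


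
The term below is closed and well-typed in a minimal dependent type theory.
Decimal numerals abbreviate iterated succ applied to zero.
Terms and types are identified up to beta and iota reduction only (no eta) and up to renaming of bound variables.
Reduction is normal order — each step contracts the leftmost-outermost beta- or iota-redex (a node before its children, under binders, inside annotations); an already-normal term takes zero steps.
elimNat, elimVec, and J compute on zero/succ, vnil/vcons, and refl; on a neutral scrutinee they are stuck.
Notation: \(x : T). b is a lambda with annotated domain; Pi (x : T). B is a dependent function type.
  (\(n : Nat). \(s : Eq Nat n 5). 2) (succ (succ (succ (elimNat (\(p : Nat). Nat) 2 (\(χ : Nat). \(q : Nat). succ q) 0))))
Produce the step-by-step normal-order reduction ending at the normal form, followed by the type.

normal-order reduction:
  (\(n : Nat). \(s : Eq Nat n 5). 2) (succ (succ (succ (elimNat (\(p : Nat). Nat) 2 (\(χ : Nat). \(q : Nat). succ q) 0))))
  ~> \(n : Eq Nat (succ (succ (succ (elimNat (\(s : Nat). Nat) 2 (\(p : Nat). \(χ : Nat). succ χ) 0)))) 5). 2
  ~> \(n : Eq Nat 5 5). 2
the term's type:
  Pi (n : Eq Nat 5 5). Nat


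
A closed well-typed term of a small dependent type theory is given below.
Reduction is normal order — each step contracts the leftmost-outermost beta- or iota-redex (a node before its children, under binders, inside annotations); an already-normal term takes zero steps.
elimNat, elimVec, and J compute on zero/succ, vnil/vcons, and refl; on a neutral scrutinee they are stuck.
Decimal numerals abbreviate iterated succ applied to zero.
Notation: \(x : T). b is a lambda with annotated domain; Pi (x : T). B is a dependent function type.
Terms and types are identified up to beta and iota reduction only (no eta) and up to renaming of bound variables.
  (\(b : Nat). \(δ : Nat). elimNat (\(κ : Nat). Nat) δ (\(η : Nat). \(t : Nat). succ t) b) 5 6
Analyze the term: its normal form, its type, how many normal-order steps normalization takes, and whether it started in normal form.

normal form:
  11
type:
  Nat
normal-order step count: 18
started in normal form: no
first redex: a beta-redex


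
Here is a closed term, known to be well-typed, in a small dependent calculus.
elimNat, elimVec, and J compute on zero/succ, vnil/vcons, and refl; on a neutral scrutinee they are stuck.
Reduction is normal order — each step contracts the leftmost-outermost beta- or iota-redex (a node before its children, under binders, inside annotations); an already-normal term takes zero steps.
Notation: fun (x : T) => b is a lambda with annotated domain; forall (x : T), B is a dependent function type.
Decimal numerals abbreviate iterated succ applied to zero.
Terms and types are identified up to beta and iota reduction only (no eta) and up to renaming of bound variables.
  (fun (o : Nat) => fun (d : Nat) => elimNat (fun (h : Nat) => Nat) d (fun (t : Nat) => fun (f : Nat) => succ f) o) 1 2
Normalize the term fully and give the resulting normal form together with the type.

reduced normal form:
  3
type:
  Nat
observation: normalization takes exactly 6 steps under the normal-order strategy.


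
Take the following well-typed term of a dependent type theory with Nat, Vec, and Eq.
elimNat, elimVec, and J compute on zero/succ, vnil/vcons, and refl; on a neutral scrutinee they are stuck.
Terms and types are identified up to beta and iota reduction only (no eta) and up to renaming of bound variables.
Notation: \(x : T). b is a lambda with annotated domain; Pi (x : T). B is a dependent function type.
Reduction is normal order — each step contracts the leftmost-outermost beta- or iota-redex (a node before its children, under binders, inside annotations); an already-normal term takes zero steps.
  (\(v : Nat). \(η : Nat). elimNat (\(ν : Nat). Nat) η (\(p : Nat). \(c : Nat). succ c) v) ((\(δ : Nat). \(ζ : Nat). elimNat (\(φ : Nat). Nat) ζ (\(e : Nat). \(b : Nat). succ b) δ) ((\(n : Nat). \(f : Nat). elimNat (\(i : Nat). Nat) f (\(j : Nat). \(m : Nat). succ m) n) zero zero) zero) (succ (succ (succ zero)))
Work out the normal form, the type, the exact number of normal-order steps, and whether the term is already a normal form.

reduced normal form:
  succ (succ (succ zero))
inferred type:
  Nat
normal-order step count: 9
term was already normal: no
first redex: a beta-redex


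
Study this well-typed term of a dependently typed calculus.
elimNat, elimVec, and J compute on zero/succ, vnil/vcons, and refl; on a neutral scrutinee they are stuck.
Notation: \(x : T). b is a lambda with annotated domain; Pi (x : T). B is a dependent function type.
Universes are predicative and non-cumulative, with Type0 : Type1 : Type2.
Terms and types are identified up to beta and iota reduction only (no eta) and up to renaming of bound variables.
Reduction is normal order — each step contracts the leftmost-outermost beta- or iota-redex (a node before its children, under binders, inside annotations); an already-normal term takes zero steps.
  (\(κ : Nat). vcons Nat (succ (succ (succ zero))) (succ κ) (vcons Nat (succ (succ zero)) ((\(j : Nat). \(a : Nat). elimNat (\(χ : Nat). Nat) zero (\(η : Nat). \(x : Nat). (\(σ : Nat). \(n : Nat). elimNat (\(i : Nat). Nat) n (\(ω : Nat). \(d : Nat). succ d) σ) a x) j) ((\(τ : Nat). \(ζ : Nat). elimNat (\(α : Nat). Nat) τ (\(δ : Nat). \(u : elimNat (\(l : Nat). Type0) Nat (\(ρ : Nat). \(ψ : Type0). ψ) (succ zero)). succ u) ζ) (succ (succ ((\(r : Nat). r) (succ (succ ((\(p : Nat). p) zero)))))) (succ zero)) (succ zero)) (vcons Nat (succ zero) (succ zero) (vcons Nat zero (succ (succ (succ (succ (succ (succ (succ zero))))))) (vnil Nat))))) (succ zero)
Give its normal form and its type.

reduced normal form:
  vcons Nat (succ (succ (succ zero))) (succ (succ zero)) (vcons Nat (succ (succ zero)) (succ (succ (succ (succ (succ zero))))) (vcons Nat (succ zero) (succ zero) (vcons Nat zero (succ (succ (succ (succ (succ (succ (succ zero))))))) (vnil Nat))))
the term's type:
  Vec Nat (succ (succ (succ (succ zero))))
observation: 33 normal-order steps separate the term from its normal form.


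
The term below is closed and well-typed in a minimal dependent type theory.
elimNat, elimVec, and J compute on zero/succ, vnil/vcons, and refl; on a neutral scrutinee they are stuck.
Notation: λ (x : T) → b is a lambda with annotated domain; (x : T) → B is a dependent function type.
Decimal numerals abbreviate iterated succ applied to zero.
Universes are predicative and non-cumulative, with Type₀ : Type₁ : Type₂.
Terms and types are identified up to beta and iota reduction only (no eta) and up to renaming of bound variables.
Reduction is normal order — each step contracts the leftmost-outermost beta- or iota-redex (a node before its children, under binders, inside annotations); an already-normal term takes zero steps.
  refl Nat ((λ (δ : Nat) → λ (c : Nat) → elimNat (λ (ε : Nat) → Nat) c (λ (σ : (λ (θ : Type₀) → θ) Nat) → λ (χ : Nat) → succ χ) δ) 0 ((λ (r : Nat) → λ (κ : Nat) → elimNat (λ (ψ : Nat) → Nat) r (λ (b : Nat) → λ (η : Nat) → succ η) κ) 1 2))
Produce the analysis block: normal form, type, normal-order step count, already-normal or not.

resulting normal form:
  refl Nat 3
type:
  Eq Nat 3 3
normal-order step count: 12
already normal: no
first redex: a beta-redex


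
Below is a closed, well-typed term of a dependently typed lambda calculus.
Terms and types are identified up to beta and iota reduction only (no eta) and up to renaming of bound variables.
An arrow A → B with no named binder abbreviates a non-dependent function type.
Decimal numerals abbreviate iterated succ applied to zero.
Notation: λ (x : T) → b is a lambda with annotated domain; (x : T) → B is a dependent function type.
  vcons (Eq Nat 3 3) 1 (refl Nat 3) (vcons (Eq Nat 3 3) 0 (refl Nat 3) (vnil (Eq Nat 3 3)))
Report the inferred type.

the term's type:
  Vec (Eq Nat 3 3) 2


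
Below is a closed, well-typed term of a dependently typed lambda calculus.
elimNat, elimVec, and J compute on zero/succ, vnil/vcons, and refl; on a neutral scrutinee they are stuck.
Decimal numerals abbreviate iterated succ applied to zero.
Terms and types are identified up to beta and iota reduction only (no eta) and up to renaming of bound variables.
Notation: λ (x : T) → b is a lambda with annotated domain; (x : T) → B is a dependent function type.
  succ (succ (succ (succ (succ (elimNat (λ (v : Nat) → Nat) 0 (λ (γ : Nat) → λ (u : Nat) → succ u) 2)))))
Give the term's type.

type:
  Nat


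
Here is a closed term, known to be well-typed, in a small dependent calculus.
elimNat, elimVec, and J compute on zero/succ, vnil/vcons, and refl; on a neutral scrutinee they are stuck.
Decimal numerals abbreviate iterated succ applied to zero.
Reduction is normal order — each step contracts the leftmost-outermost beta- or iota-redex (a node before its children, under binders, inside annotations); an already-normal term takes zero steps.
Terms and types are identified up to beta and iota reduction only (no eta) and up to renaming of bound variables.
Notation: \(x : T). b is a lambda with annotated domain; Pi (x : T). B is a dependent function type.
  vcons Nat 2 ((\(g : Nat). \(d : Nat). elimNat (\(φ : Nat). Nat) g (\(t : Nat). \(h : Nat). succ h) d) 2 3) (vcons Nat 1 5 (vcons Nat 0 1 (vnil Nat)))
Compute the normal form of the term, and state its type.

resulting normal form:
  vcons Nat 2 5 (vcons Nat 1 5 (vcons Nat 0 1 (vnil Nat)))
type:
  Vec Nat 3


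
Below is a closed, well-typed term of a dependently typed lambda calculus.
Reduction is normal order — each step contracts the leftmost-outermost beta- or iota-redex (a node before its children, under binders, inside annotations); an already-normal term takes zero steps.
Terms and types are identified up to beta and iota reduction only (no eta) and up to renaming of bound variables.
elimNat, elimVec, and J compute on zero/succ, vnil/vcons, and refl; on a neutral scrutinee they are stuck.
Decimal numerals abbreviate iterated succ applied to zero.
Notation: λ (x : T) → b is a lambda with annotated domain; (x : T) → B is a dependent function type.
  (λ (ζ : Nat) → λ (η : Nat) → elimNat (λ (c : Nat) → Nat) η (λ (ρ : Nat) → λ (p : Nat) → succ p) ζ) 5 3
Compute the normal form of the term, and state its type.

resulting normal form:
  8
inferred type:
  Nat
observation: the leftmost-outermost redex is a beta-redex, and normalization takes 18 steps.


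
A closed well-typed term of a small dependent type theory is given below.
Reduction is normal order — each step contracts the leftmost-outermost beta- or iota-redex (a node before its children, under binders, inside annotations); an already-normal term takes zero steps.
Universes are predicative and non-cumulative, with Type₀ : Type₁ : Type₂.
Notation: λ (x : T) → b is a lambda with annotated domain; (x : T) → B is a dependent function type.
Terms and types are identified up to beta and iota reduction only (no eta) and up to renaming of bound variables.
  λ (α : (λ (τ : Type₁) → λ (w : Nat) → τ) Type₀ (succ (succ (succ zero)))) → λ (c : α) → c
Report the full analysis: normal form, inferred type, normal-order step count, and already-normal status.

resulting normal form:
  λ (α : Type₀) → λ (τ : α) → τ
type:
  (α : Type₀) → (τ : α) → α
reduction steps (normal order): 2
already normal: no
first redex: a beta-redex


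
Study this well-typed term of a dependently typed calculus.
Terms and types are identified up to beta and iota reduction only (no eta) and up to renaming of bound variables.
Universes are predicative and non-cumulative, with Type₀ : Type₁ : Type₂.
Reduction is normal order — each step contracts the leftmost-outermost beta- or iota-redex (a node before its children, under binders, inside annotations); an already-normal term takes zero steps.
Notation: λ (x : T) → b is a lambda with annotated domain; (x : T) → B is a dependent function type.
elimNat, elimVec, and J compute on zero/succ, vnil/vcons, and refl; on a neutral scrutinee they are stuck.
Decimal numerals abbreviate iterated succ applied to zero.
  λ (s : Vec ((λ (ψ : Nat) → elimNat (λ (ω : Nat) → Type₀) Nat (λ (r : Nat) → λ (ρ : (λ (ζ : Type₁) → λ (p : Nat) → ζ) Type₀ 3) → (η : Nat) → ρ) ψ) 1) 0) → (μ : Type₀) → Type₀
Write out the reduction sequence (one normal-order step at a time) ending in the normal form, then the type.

reduction (normal order):
  λ (s : Vec ((λ (ψ : Nat) → elimNat (λ (ω : Nat) → Type₀) Nat (λ (r : Nat) → λ (ρ : (λ (ζ : Type₁) → λ (p : Nat) → ζ) Type₀ 3) → (η : Nat) → ρ) ψ) 1) 0) → (μ : Type₀) → Type₀
  ~> λ (s : Vec (elimNat (λ (ψ : Nat) → Type₀) Nat (λ (ω : Nat) → λ (r : (λ (ρ : Type₁) → λ (ζ : Nat) → ρ) Type₀ 3) → (p : Nat) → r) 1) 0) → (η : Type₀) → Type₀
  ~> λ (s : Vec ((λ (ψ : Nat) → λ (ω : (λ (r : Type₁) → λ (ρ : Nat) → r) Type₀ 3) → (ζ : Nat) → ω) 0 (elimNat (λ (p : Nat) → Type₀) Nat (λ (η : Nat) → λ (μ : (λ (w : Type₁) → λ (u : Nat) → w) Type₀ 3) → (k : Nat) → μ) 0)) 0) → (n : Type₀) → Type₀
  ~> λ (s : Vec ((λ (ψ : (λ (ω : Type₁) → λ (r : Nat) → ω) Type₀ 3) → (ρ : Nat) → ψ) (elimNat (λ (ζ : Nat) → Type₀) Nat (λ (p : Nat) → λ (η : (λ (μ : Type₁) → λ (w : Nat) → μ) Type₀ 3) → (u : Nat) → η) 0)) 0) → (k : Type₀) → Type₀
  ~> λ (s : Vec ((ψ : Nat) → elimNat (λ (ω : Nat) → Type₀) Nat (λ (r : Nat) → λ (ρ : (λ (ζ : Type₁) → λ (p : Nat) → ζ) Type₀ 3) → (η : Nat) → ρ) 0) 0) → (μ : Type₀) → Type₀
  ~> λ (s : Vec ((ψ : Nat) → Nat) 0) → (ω : Type₀) → Type₀
inferred type:
  (s : Vec ((ψ : Nat) → Nat) 0) → Type₁


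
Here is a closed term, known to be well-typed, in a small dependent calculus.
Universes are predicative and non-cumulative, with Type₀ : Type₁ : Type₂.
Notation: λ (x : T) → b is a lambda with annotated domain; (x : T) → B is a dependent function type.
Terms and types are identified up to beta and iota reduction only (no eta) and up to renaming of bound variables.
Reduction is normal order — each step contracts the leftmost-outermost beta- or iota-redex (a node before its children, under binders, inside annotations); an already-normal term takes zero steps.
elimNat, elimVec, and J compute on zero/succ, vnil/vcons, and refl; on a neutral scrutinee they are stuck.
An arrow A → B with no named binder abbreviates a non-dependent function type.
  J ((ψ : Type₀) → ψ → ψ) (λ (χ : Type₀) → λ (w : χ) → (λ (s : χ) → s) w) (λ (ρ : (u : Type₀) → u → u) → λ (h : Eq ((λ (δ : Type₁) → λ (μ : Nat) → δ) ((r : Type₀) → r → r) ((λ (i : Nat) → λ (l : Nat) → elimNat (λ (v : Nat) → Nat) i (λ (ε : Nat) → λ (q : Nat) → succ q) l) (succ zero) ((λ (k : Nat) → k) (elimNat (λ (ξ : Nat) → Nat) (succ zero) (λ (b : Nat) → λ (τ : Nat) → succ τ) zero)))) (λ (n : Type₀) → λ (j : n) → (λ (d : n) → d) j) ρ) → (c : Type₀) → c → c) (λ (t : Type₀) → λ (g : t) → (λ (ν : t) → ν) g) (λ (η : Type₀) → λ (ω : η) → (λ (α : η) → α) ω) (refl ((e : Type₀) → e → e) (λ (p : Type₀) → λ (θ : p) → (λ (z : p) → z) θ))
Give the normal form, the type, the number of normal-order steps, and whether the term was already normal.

normal form:
  λ (ψ : Type₀) → λ (χ : ψ) → χ
type:
  (ψ : Type₀) → ψ → ψ
steps to reach normal form (normal order): 2
term was already normal: no
first redex: a J iota-redex


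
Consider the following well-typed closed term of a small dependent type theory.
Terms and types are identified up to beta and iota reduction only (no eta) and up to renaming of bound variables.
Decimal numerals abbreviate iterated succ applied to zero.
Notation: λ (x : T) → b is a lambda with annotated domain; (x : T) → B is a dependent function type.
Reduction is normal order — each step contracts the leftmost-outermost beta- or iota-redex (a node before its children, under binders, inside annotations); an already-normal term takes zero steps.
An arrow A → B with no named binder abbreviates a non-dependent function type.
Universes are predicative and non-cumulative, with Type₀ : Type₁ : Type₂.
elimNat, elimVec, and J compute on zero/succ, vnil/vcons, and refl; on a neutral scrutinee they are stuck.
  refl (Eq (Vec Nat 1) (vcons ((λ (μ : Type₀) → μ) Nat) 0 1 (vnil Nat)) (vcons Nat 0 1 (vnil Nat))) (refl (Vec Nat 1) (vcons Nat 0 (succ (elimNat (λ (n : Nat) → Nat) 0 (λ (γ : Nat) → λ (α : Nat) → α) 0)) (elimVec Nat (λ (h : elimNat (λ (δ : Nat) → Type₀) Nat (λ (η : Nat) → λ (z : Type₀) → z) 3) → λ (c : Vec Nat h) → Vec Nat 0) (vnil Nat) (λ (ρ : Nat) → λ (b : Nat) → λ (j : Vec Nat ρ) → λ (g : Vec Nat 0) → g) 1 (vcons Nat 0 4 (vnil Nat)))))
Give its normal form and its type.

reduced normal form:
  refl (Eq (Vec Nat 1) (vcons Nat 0 1 (vnil Nat)) (vcons Nat 0 1 (vnil Nat))) (refl (Vec Nat 1) (vcons Nat 0 1 (vnil Nat)))
type:
  Eq (Eq (Vec Nat 1) (vcons Nat 0 1 (vnil Nat)) (vcons Nat 0 1 (vnil Nat))) (refl (Vec Nat 1) (vcons Nat 0 1 (vnil Nat))) (refl (Vec Nat 1) (vcons Nat 0 1 (vnil Nat)))
observation: the first redex contracted is a beta-redex; the normal form is reached in 8 normal-order steps.


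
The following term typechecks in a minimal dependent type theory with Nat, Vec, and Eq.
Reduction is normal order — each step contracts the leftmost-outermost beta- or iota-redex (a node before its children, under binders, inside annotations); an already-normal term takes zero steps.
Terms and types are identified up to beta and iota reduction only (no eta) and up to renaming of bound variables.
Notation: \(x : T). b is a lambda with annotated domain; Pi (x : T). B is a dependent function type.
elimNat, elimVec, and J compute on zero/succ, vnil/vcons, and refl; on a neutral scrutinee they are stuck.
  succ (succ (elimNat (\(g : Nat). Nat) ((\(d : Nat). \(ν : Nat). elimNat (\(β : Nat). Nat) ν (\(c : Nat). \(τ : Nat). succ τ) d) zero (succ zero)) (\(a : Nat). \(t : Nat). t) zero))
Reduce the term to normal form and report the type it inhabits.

normal form:
  succ (succ (succ zero))
type:
  Nat
observation: the first redex contracted is an elimNat iota-redex; the normal form is reached in 4 normal-order steps.


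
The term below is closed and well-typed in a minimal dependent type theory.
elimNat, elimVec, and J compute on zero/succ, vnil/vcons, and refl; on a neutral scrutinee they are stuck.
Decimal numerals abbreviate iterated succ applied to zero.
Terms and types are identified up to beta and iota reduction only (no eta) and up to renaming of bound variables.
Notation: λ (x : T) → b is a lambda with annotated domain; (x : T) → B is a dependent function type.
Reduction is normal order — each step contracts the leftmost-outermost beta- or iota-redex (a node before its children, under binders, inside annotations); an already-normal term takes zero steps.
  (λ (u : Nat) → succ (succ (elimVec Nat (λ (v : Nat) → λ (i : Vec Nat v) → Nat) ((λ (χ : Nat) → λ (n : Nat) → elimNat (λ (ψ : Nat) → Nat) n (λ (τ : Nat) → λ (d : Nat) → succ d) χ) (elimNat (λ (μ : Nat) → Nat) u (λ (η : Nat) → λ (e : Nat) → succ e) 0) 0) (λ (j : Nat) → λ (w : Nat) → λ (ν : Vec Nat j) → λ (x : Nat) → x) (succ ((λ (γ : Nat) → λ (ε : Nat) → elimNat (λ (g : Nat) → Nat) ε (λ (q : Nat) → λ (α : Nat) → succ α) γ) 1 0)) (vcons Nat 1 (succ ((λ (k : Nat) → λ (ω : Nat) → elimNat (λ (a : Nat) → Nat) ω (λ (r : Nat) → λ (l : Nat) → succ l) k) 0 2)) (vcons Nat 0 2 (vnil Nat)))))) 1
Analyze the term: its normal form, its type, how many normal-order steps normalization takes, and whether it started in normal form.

resulting normal form:
  3
inferred type:
  Nat
reduction steps (normal order): 19
started in normal form: no
first contracted redex: a beta-redex


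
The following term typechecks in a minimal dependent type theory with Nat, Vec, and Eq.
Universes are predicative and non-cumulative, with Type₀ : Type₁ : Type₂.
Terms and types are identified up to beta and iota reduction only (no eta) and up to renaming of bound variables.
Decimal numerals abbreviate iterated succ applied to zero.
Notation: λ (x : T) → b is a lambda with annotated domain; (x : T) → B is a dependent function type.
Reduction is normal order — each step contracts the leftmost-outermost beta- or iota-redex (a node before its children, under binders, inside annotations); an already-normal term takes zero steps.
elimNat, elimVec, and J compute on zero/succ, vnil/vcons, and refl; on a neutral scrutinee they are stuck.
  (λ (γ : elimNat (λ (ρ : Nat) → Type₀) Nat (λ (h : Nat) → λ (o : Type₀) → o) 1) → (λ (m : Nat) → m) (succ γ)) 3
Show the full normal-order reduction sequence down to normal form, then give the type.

normal-order reduction sequence:
  (λ (γ : elimNat (λ (ρ : Nat) → Type₀) Nat (λ (h : Nat) → λ (o : Type₀) → o) 1) → (λ (m : Nat) → m) (succ γ)) 3
  ~> (λ (γ : Nat) → γ) 4
  ~> 4
the term's type:
  Nat


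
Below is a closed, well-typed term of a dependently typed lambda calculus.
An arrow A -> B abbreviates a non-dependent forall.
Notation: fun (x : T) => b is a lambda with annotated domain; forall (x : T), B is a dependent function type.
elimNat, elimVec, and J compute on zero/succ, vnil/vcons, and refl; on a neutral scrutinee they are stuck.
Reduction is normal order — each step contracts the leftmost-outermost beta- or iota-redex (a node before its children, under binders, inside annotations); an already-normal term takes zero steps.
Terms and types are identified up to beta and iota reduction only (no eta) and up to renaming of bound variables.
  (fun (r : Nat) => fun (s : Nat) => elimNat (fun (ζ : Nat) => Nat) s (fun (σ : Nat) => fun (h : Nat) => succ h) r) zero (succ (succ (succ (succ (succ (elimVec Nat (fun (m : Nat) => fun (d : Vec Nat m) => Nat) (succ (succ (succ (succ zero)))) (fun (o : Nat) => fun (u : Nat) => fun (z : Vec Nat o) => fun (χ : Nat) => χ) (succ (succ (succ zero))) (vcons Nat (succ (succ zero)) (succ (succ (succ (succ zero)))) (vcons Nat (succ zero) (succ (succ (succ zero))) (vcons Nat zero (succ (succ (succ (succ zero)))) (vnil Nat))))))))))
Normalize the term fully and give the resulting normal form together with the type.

normal form:
  succ (succ (succ (succ (succ (succ (succ (succ (succ zero))))))))
inferred type:
  Nat
observation: normalization takes exactly 19 steps under the normal-order strategy.


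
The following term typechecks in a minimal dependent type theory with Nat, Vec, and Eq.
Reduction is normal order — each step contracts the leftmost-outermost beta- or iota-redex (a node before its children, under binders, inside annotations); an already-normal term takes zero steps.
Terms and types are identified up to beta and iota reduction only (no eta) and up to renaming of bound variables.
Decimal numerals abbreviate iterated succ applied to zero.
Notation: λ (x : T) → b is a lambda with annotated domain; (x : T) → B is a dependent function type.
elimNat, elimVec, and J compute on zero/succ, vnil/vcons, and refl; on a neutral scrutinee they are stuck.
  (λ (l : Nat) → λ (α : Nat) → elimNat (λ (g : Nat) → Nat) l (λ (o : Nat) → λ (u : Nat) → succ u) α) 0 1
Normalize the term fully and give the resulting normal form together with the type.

reduced normal form:
  1
the term's type:
  Nat
observation: normalization takes exactly 6 steps under the normal-order strategy.


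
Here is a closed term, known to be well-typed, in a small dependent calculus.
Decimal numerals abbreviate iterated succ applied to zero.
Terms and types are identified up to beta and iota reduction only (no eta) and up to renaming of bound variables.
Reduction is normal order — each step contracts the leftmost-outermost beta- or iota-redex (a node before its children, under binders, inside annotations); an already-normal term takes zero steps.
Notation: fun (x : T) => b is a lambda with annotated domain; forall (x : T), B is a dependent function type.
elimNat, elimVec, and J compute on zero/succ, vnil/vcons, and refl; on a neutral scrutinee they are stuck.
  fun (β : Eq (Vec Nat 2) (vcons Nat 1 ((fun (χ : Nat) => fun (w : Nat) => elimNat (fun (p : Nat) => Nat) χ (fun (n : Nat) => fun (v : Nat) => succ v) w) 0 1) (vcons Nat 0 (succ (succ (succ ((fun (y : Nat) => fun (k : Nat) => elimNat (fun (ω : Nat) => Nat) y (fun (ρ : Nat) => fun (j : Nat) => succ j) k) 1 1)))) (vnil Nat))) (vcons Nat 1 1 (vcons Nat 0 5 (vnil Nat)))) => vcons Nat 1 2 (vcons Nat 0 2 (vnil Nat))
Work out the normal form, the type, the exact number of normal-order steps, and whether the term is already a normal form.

normal form:
  fun (β : Eq (Vec Nat 2) (vcons Nat 1 1 (vcons Nat 0 5 (vnil Nat))) (vcons Nat 1 1 (vcons Nat 0 5 (vnil Nat)))) => vcons Nat 1 2 (vcons Nat 0 2 (vnil Nat))
type:
  forall (β : Eq (Vec Nat 2) (vcons Nat 1 1 (vcons Nat 0 5 (vnil Nat))) (vcons Nat 1 1 (vcons Nat 0 5 (vnil Nat)))), Vec Nat 2
steps to reach normal form (normal order): 12
started in normal form: no
first redex: a beta-redex


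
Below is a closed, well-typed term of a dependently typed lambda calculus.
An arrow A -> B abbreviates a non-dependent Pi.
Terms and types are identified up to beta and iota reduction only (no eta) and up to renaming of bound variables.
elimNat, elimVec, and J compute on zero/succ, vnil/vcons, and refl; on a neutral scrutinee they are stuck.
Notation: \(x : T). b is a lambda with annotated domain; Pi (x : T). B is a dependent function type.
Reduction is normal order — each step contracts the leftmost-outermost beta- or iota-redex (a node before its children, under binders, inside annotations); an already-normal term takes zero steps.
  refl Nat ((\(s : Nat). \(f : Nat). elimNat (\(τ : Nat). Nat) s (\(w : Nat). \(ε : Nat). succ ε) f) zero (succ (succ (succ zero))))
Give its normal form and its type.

normal form:
  refl Nat (succ (succ (succ zero)))
the term's type:
  Eq Nat (succ (succ (succ zero))) (succ (succ (succ zero)))
observation: 12 normal-order steps separate the term from its normal form.


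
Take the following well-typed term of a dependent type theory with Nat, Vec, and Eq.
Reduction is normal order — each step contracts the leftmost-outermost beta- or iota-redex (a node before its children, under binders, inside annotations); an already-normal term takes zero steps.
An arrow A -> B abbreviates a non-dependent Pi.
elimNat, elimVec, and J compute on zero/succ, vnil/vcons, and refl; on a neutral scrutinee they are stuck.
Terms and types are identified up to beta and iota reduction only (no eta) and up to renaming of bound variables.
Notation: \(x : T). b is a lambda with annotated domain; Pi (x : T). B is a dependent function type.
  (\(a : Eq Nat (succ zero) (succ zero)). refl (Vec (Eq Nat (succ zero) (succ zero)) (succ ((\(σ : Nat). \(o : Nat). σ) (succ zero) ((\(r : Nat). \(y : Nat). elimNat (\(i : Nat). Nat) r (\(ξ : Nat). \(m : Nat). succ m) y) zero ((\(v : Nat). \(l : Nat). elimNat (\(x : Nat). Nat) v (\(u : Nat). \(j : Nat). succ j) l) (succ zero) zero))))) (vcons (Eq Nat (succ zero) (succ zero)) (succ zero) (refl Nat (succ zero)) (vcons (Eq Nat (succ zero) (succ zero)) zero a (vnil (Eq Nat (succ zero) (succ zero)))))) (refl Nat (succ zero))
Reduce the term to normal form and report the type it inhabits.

reduced normal form:
  refl (Vec (Eq Nat (succ zero) (succ zero)) (succ (succ zero))) (vcons (Eq Nat (succ zero) (succ zero)) (succ zero) (refl Nat (succ zero)) (vcons (Eq Nat (succ zero) (succ zero)) zero (refl Nat (succ zero)) (vnil (Eq Nat (succ zero) (succ zero)))))
type:
  Eq (Vec (Eq Nat (succ zero) (succ zero)) (succ (succ zero))) (vcons (Eq Nat (succ zero) (succ zero)) (succ zero) (refl Nat (succ zero)) (vcons (Eq Nat (succ zero) (succ zero)) zero (refl Nat (succ zero)) (vnil (Eq Nat (succ zero) (succ zero))))) (vcons (Eq Nat (succ zero) (succ zero)) (succ zero) (refl Nat (succ zero)) (vcons (Eq Nat (succ zero) (succ zero)) zero (refl Nat (succ zero)) (vnil (Eq Nat (succ zero) (succ zero)))))


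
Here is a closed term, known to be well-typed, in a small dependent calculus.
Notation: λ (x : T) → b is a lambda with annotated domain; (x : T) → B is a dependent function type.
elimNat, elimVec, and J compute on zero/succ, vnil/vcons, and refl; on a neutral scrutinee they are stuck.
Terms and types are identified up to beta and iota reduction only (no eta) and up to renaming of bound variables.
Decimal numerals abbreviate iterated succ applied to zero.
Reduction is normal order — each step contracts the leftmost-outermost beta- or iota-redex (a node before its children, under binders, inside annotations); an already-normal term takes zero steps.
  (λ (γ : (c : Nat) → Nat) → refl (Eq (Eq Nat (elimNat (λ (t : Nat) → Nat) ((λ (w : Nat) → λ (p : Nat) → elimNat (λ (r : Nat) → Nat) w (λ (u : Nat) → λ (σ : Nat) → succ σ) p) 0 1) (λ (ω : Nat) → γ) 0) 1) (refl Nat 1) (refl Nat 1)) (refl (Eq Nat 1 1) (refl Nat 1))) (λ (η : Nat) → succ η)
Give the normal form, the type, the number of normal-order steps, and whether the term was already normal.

reduced normal form:
  refl (Eq (Eq Nat 1 1) (refl Nat 1) (refl Nat 1)) (refl (Eq Nat 1 1) (refl Nat 1))
the term's type:
  Eq (Eq (Eq Nat 1 1) (refl Nat 1) (refl Nat 1)) (refl (Eq Nat 1 1) (refl Nat 1)) (refl (Eq Nat 1 1) (refl Nat 1))
reduction steps (normal order): 8
already normal: no
first redex: a beta-redex


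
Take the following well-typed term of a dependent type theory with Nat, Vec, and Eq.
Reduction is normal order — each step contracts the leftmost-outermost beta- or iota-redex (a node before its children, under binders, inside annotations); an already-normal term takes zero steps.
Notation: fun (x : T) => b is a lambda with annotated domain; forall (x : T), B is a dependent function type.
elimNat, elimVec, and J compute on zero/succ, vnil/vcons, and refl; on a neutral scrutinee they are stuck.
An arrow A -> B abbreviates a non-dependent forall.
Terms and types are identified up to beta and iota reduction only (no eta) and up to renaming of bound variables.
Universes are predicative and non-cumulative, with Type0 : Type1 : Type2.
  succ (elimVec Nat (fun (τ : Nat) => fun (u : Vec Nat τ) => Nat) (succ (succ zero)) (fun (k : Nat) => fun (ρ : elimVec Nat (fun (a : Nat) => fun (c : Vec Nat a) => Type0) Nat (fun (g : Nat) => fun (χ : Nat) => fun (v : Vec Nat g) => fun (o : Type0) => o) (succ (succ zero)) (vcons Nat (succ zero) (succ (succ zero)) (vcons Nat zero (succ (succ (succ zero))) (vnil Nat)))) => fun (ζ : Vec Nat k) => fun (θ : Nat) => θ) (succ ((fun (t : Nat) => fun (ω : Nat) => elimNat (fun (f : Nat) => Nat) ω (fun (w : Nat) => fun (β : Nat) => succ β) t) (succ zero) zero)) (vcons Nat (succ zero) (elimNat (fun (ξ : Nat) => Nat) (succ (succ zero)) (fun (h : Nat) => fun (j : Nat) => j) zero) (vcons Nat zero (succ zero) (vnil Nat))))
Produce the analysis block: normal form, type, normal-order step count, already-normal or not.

normal form:
  succ (succ (succ zero))
the term's type:
  Nat
steps to reach normal form (normal order): 11
term was already normal: no
first redex: an elimVec iota-redex


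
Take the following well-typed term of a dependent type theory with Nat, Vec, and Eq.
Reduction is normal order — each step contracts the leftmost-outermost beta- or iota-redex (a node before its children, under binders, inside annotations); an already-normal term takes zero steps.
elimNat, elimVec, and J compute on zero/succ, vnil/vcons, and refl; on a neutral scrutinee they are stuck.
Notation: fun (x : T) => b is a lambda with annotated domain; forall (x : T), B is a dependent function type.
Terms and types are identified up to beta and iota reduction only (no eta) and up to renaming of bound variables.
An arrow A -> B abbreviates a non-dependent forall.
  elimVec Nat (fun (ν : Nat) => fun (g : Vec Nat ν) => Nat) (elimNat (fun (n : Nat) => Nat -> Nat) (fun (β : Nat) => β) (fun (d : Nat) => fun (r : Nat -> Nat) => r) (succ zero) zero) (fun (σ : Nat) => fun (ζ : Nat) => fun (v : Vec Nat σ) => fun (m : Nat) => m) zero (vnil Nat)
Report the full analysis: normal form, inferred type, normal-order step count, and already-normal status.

reduced normal form:
  zero
inferred type:
  Nat
reduction steps (normal order): 6
term was already normal: no
first redex: an elimVec iota-redex


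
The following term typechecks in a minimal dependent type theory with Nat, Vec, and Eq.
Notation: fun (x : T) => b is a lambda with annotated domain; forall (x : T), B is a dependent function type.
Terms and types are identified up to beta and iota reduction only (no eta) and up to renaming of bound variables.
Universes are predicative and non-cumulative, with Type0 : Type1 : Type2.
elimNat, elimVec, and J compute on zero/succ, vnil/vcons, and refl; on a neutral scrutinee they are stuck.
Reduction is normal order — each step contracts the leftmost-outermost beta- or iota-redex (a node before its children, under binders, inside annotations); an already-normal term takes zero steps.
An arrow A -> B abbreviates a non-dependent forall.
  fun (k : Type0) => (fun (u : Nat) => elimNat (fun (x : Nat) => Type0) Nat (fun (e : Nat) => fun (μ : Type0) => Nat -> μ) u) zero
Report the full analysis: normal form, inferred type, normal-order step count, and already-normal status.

normal form:
  fun (k : Type0) => Nat
the term's type:
  Type0 -> Type0
steps to reach normal form (normal order): 2
already normal: no
first redex: a beta-redex


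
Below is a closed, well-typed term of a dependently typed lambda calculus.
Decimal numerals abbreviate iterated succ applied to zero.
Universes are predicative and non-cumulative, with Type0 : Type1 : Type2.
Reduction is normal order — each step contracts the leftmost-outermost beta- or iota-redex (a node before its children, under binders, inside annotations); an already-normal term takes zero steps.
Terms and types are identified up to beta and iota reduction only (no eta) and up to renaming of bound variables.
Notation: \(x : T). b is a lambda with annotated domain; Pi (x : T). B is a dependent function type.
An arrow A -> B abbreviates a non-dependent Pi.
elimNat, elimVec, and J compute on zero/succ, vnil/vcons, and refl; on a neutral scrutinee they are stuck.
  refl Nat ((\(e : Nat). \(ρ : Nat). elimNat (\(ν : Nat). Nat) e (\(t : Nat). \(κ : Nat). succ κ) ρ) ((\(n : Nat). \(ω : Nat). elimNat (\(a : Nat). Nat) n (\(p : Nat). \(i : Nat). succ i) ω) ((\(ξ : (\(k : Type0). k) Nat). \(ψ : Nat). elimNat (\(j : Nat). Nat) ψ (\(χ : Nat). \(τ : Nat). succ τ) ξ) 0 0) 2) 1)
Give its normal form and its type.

normal form:
  refl Nat 3
type:
  Eq Nat 3 3
observation: reduction starts at a beta-redex, and 18 normal-order steps reach the normal form.


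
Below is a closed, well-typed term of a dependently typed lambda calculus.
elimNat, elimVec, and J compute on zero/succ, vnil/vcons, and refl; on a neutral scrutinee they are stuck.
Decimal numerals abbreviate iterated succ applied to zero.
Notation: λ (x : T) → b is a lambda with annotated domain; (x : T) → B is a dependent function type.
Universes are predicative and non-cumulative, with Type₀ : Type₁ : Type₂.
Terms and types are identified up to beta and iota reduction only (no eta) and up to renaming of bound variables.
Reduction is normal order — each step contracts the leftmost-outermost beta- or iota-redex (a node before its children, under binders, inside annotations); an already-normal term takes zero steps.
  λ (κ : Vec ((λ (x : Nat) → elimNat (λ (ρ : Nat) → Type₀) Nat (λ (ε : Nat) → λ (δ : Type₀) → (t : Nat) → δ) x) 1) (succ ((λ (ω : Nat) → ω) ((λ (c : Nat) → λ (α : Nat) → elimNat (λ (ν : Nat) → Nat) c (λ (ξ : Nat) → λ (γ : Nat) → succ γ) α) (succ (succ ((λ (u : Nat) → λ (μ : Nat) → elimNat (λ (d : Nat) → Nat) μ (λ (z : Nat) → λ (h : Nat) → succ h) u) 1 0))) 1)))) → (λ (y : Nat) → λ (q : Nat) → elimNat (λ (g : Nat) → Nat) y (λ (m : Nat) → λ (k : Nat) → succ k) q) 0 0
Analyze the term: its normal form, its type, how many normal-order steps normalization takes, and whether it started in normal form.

reduced normal form:
  λ (κ : Vec ((x : Nat) → Nat) 5) → 0
the term's type:
  (κ : Vec ((x : Nat) → Nat) 5) → Nat
reduction steps (normal order): 21
already normal: no
first redex: a beta-redex


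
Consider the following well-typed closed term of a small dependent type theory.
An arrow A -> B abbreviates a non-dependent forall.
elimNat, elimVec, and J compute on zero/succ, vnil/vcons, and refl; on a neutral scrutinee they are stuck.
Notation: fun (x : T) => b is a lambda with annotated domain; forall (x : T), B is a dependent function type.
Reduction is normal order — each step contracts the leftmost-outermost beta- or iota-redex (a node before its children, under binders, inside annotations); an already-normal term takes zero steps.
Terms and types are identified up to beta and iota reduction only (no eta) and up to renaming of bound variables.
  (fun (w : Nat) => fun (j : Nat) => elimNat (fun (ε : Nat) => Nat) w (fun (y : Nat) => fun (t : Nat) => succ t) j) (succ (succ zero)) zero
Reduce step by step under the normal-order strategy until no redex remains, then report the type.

normal-order reduction:
  (fun (w : Nat) => fun (j : Nat) => elimNat (fun (ε : Nat) => Nat) w (fun (y : Nat) => fun (t : Nat) => succ t) j) (succ (succ zero)) zero
  ~> (fun (w : Nat) => elimNat (fun (j : Nat) => Nat) (succ (succ zero)) (fun (ε : Nat) => fun (y : Nat) => succ y) w) zero
  ~> elimNat (fun (w : Nat) => Nat) (succ (succ zero)) (fun (j : Nat) => fun (ε : Nat) => succ ε) zero
  ~> succ (succ zero)
the term's type:
  Nat


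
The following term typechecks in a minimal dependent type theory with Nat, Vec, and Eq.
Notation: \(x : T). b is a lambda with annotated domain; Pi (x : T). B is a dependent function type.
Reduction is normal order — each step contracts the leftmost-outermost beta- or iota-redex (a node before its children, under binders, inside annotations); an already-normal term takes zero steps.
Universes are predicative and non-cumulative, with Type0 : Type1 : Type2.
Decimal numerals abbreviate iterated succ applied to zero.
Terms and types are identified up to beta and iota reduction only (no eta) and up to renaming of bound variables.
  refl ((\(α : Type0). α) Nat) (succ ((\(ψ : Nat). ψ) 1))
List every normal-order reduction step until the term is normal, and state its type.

normal-order reduction:
  refl ((\(α : Type0). α) Nat) (succ ((\(ψ : Nat). ψ) 1))
  ~> refl Nat (succ ((\(α : Nat). α) 1))
  ~> refl Nat 2
inferred type:
  Eq Nat 2 2
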